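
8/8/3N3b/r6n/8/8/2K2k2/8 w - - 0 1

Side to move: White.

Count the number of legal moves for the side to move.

White to move; king on c2.
In check: no.
Legal moves: Ne8, Nc8, Nf7, Nb7, Nf5, Nb5, Ne4+, Nc4, Kd3, Kc3, Kb3, Kb2, Kd1, Kb1.
Count: 14.

14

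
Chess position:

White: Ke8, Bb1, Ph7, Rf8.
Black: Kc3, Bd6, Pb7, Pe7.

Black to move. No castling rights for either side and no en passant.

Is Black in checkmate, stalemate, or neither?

Black to move; black king on c3.
In check: no.
Legal moves for Black include: Bb8, Bc7, Be5, Bc5, Bf4, Bb4, Bg3, Ba3, Bh2, Kd4, Kc4, Kb4, Kb3, Kd2, Kb2, e6, b6, e5, ... (list truncated; more exist).
Black has legal moves and is not in check → neither.

neither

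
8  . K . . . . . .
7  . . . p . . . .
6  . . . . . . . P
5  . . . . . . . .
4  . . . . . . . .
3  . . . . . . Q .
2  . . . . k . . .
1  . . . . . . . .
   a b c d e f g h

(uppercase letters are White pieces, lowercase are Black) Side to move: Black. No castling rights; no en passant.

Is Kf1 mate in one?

After Kf1: white king on b8; in check: no.
White is not in check, so this cannot be checkmate.

no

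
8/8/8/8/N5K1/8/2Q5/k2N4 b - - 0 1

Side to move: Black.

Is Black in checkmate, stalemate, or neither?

stalemate

Black to move; black king on a1.
In check: no.
King squares — b1: attacked by Qc2; a2: attacked by Qc2; b2: attacked by Nd1.
Legal moves for Black: none.
Not in check and no legal moves → stalemate.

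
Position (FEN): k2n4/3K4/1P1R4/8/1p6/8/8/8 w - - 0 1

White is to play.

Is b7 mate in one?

no

After b7: black king on a8; in check: yes, from the white pawn on b7.
Black has 4 legal replies: Kb8, Kxb7, Ka7, Nxb7.
In check but a legal move exists → not checkmate.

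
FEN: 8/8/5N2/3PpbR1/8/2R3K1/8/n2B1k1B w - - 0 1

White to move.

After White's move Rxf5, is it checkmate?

After Rxf5: black king on f1; in check: yes, from the white rook on f5.
Black has 2 legal replies: Kg1, Ke1.
In check but a legal move exists → not checkmate.

no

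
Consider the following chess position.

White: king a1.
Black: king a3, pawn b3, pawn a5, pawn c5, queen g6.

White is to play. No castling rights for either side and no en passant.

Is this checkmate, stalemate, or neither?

White to move; white king on a1.
In check: no.
King squares — b1: attacked by Qg6; a2: attacked by Ka3; b2: attacked by Ka3.
Legal moves for White: none.
Not in check and no legal moves → stalemate.

stalemate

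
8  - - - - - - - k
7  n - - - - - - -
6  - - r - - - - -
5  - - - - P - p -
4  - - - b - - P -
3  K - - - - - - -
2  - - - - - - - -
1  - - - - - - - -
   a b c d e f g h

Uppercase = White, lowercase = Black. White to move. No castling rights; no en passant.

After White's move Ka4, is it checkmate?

After Ka4: black king on h8; in check: no.
Black is not in check, so this cannot be checkmate.

no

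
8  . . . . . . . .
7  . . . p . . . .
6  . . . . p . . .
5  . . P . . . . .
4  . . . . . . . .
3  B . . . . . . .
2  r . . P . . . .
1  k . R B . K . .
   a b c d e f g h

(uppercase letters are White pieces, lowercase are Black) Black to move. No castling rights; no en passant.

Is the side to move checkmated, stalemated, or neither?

checkmate

Black to move; black king on a1.
In check: yes, from the white rook on c1.
King squares — b1: attacked by Rc1; a2: own rook; b2: attacked by Ba3.
Legal moves for Black: none.
In check with no legal moves → checkmate.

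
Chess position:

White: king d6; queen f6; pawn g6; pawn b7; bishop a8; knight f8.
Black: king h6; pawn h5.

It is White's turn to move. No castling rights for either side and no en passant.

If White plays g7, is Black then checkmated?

After g7: black king on h6; in check: yes, from the white queen on f6.
King squares — g5: attacked by Qf6; h5: own pawn; g6: attacked by Qf6; g7: attacked by Qf6; h7: attacked by Nf8.
Black has no legal moves → checkmate.

yes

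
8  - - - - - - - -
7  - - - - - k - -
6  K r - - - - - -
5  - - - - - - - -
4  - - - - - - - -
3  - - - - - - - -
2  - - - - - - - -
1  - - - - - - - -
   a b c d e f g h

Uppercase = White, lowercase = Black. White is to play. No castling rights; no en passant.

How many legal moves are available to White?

White to move; king on a6.
In check: yes, from the black rook on b6.
Legal moves: Ka7, Kxb6, Ka5.
Count: 3.

3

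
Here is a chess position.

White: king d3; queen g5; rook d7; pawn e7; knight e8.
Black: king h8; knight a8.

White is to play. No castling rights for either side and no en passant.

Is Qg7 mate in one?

yes

After Qg7: black king on h8; in check: yes, from the white queen on g7.
King squares — g7: attacked by Ne8; h7: attacked by Qg7; g8: attacked by Qg7.
Black has no legal moves → checkmate.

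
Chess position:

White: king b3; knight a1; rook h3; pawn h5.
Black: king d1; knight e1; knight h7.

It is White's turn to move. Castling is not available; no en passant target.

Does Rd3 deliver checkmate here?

no

After Rd3: black king on d1; in check: yes, from the white rook on d3.
Black has 3 legal replies: Ke2, Kc1, Nxd3.
In check but a legal move exists → not checkmate.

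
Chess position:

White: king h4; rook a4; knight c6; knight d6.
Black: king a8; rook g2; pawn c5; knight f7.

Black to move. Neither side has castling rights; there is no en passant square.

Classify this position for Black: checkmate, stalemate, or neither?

Black to move; black king on a8.
In check: yes, from the white rook on a4.
King squares — a7: attacked by Ra4; b7: attacked by Nd6; b8: attacked by Nc6.
Legal moves for Black: none.
In check with no legal moves → checkmate.

checkmate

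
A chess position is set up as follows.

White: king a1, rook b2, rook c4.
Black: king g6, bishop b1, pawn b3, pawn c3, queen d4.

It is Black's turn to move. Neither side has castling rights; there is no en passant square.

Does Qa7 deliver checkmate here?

After Qa7: white king on a1; in check: yes, from the black queen on a7.
White has 3 legal replies: Kxb1, Ra4, Ra2.
In check but a legal move exists → not checkmate.

no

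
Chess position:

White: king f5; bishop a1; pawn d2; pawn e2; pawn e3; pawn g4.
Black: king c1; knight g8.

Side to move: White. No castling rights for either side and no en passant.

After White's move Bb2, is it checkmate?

no

After Bb2: black king on c1; in check: yes, from the white bishop on b2.
Black has 5 legal replies: Kxd2, Kc2, Kxb2, Kd1, Kb1.
In check but a legal move exists → not checkmate.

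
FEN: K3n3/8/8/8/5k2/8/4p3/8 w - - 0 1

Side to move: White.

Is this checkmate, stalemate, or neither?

White to move; white king on a8.
In check: no.
Legal moves for White: Kb8, Kb7, Ka7.
White has 3 legal moves and is not in check → neither.

neither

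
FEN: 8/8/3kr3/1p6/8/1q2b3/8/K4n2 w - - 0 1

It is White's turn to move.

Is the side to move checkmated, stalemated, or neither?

White to move; white king on a1.
In check: no.
King squares — b1: attacked by Qb3; a2: attacked by Qb3; b2: attacked by Qb3.
Legal moves for White: none.
Not in check and no legal moves → stalemate.

stalemate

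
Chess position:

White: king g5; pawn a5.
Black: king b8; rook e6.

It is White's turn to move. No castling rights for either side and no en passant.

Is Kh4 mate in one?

no

After Kh4: black king on b8; in check: no.
Black is not in check, so this cannot be checkmate.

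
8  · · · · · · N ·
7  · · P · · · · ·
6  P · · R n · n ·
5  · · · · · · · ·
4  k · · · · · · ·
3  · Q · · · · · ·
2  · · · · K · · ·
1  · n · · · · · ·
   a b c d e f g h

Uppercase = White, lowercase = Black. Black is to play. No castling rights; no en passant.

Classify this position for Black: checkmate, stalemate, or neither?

Black to move; black king on a4.
In check: yes, from the white queen on b3.
Legal moves for Black: Ka5, Kxb3.
Black is in check but has 2 legal moves → neither.

neither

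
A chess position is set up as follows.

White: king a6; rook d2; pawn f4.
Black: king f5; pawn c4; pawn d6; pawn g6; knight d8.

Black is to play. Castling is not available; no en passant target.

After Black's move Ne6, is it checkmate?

no

After Ne6: white king on a6; in check: no.
White is not in check, so this cannot be checkmate.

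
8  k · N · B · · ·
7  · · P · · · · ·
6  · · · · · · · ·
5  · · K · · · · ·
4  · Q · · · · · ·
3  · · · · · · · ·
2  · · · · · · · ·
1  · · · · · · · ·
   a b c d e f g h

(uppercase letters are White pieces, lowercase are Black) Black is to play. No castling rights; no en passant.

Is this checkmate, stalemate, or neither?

Black to move; black king on a8.
In check: no.
King squares — a7: attacked by Nc8; b7: attacked by Qb4; b8: attacked by Qb4.
Legal moves for Black: none.
Not in check and no legal moves → stalemate.

stalemate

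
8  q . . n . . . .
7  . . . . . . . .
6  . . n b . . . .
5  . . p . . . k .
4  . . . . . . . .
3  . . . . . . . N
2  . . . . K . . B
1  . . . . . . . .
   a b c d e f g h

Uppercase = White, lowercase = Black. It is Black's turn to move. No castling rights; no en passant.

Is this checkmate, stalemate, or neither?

Black to move; black king on g5.
In check: yes, from the white knight on h3.
King squares — f4: attacked by Bh2; g4: available; h4: available; f5: available; h5: available; f6: available; g6: available; h6: available.
Legal moves for Black: Kh6, Kg6, Kf6, Kh5, Kf5, Kh4, Kg4.
Black is in check but has 7 legal moves → neither.

neither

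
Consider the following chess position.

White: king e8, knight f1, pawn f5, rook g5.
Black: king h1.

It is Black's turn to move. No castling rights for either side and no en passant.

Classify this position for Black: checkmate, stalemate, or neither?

Black to move; black king on h1.
In check: no.
King squares — g1: attacked by Rg5; g2: attacked by Rg5; h2: attacked by Nf1.
Legal moves for Black: none.
Not in check and no legal moves → stalemate.

stalemate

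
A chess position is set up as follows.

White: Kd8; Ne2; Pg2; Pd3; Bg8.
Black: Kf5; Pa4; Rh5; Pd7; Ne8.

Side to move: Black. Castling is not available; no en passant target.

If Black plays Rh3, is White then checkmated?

After Rh3: white king on d8; in check: no.
White is not in check, so this cannot be checkmate.

no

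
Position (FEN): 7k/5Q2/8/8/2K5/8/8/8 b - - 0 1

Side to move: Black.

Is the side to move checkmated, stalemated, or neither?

Black to move; black king on h8.
In check: no.
King squares — g7: attacked by Qf7; h7: attacked by Qf7; g8: attacked by Qf7.
Legal moves for Black: none.
Not in check and no legal moves → stalemate.

stalemate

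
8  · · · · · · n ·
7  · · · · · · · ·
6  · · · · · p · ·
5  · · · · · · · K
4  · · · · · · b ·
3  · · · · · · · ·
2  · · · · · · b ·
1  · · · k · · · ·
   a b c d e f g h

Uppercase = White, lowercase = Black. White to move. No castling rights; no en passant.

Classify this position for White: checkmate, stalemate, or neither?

neither

White to move; white king on h5.
In check: yes, from the black bishop on g4.
Legal moves for White: Kg6, Kh4, Kxg4.
White is in check but has 3 legal moves → neither.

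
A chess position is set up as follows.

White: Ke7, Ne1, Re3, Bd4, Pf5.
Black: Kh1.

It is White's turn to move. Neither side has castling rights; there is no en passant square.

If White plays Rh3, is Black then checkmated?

yes

After Rh3: black king on h1; in check: yes, from the white rook on h3.
King squares — g1: attacked by Bd4; g2: attacked by Ne1; h2: attacked by Rh3.
Black has no legal moves → checkmate.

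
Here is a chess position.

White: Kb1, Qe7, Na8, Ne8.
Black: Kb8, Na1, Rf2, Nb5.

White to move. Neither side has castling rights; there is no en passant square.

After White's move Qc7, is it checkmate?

no

After Qc7: black king on b8; in check: yes, from the white queen on c7.
Black has 2 legal replies: Kxa8, Nxc7.
In check but a legal move exists → not checkmate.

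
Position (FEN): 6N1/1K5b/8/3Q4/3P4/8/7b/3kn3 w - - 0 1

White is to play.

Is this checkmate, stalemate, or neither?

neither

White to move; white king on b7.
In check: no.
Legal moves for White include: Ne7, Nh6, Nf6, Kc8, Ka8, Ka7, Kc6, Kb6, Ka6, Qd8, Qf7, Qd7, Qe6, Qd6, Qc6, Qh5+, Qg5, Qf5, ... (list truncated; more exist).
White has legal moves and is not in check → neither.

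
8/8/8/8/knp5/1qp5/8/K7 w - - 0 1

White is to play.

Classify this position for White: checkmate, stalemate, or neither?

White to move; white king on a1.
In check: no.
King squares — b1: attacked by Qb3; a2: attacked by Qb3; b2: attacked by Qb3.
Legal moves for White: none.
Not in check and no legal moves → stalemate.

stalemate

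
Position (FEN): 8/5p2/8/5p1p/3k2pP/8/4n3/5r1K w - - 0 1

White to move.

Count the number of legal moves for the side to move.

2

White to move; king on h1.
In check: yes, from the black rook on f1.
Legal moves: Kh2, Kg2.
Count: 2.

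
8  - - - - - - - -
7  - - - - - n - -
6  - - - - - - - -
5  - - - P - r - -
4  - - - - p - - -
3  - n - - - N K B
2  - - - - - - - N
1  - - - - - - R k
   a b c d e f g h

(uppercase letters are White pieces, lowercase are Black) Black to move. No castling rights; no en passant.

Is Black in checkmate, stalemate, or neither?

checkmate

Black to move; black king on h1.
In check: yes, from the white rook on g1.
King squares — g1: attacked by Nf3; g2: attacked by Rg1; h2: attacked by Nf3.
Legal moves for Black: none.
In check with no legal moves → checkmate.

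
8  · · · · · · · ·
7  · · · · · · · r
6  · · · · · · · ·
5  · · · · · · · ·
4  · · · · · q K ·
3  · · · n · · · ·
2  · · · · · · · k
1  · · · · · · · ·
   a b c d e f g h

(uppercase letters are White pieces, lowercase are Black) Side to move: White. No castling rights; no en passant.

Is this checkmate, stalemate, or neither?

checkmate

White to move; white king on g4.
In check: yes, from the black queen on f4.
King squares — f3: attacked by Qf4; g3: attacked by Kh2; h3: attacked by Kh2; f4: attacked by Nd3; h4: attacked by Qf4; f5: attacked by Qf4; g5: attacked by Qf4; h5: attacked by Rh7.
Legal moves for White: none.
In check with no legal moves → checkmate.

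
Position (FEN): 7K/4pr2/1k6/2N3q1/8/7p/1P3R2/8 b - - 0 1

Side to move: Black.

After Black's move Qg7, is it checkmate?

After Qg7: white king on h8; in check: yes, from the black queen on g7.
King squares — g7: attacked by Rf7; h7: attacked by Qg7; g8: attacked by Qg7.
White has no legal moves → checkmate.

yes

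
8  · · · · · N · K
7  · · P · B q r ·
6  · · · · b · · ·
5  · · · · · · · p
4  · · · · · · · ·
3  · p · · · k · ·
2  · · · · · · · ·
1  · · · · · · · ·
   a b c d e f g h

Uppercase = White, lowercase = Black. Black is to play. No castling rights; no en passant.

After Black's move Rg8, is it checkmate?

yes

After Rg8: white king on h8; in check: yes, from the black rook on g8.
King squares — g7: attacked by Qf7; h7: attacked by Qf7; g8: attacked by Qf7.
White has no legal moves → checkmate.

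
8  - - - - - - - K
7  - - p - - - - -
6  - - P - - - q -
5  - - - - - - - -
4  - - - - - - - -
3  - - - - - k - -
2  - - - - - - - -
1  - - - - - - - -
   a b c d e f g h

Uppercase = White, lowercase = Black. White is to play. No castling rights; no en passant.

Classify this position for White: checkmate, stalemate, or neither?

White to move; white king on h8.
In check: no.
King squares — g7: attacked by Qg6; h7: attacked by Qg6; g8: attacked by Qg6.
Legal moves for White: none.
Not in check and no legal moves → stalemate.

stalemate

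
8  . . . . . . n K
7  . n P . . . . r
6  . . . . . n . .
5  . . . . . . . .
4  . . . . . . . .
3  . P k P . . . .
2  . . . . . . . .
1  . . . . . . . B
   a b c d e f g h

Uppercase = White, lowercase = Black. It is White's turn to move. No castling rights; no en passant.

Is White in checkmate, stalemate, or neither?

checkmate

White to move; white king on h8.
In check: yes, from the black rook on h7.
King squares — g7: attacked by Rh7; h7: attacked by Nf6; g8: attacked by Nf6.
Legal moves for White: none.
In check with no legal moves → checkmate.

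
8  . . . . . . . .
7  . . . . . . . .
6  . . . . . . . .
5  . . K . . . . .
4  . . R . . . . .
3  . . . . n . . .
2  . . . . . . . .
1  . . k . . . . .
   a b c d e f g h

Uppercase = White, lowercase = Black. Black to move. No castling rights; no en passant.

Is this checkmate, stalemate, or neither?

Black to move; black king on c1.
In check: yes, from the white rook on c4.
Legal moves for Black: Kd2, Kb2, Kd1, Kb1, Nxc4, Nc2.
Black is in check but has 6 legal moves → neither.

neither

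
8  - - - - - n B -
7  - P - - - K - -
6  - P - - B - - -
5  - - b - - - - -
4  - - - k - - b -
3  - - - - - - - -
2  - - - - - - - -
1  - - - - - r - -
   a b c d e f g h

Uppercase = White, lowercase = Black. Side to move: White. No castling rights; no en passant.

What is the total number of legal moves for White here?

White to move; king on f7.
In check: yes, from the black rook on f1.
Legal moves: Ke8, Kg7, Bf5.
Count: 3.

3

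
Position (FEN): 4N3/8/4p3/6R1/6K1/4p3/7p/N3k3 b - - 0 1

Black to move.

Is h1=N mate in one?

no

After h1=N: white king on g4; in check: no.
White is not in check, so this cannot be checkmate.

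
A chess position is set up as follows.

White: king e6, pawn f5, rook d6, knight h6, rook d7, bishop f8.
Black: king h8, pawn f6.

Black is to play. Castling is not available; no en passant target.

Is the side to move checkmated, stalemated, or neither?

Black to move; black king on h8.
In check: no.
King squares — g7: attacked by Rd7; h7: attacked by Rd7; g8: attacked by Nh6.
Legal moves for Black: none.
Not in check and no legal moves → stalemate.

stalemate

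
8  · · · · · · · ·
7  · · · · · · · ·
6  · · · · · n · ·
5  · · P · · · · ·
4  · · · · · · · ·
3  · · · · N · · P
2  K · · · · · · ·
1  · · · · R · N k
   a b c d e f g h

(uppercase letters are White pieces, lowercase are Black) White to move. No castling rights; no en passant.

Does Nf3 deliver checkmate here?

yes

After Nf3: black king on h1; in check: yes, from the white rook on e1.
King squares — g1: attacked by Re1; g2: attacked by Ne3; h2: attacked by Nf3.
Black has no legal moves → checkmate.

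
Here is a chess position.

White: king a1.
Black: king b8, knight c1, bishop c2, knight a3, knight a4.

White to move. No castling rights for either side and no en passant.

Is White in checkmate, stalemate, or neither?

White to move; white king on a1.
In check: no.
King squares — b1: attacked by Bc2; a2: attacked by Nc1; b2: attacked by Na4.
Legal moves for White: none.
Not in check and no legal moves → stalemate.

stalemate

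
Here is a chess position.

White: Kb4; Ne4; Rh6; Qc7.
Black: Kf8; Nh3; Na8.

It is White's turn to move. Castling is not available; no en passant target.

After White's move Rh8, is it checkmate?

After Rh8: black king on f8; in check: yes, from the white rook on h8.
King squares — e7: attacked by Qc7; f7: attacked by Qc7; g7: attacked by Qc7; e8: attacked by Rh8; g8: attacked by Rh8.
Black has no legal moves → checkmate.

yes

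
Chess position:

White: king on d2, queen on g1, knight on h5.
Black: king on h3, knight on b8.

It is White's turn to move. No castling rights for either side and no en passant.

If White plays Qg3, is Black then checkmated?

yes

After Qg3: black king on h3; in check: yes, from the white queen on g3.
King squares — g2: attacked by Qg3; h2: attacked by Qg3; g3: attacked by Nh5; g4: attacked by Qg3; h4: attacked by Qg3.
Black has no legal moves → checkmate.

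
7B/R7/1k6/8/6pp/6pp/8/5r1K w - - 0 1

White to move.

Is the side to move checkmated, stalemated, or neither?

checkmate

White to move; white king on h1.
In check: yes, from the black rook on f1.
King squares — g1: attacked by Rf1; g2: attacked by Ph3; h2: attacked by Pg3.
Legal moves for White: none.
In check with no legal moves → checkmate.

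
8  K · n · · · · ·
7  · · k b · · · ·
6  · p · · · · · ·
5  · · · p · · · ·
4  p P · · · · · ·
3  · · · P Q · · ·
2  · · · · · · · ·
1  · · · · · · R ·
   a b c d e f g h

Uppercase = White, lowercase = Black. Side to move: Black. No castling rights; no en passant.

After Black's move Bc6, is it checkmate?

After Bc6: white king on a8; in check: yes, from the black bishop on c6.
King squares — a7: attacked by Nc8; b7: attacked by Bc6; b8: attacked by Kc7.
White has no legal moves → checkmate.

yes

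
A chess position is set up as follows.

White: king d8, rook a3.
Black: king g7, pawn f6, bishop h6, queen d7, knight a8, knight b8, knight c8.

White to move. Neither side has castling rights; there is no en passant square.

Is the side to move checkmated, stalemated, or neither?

White to move; white king on d8.
In check: yes, from the black queen on d7.
King squares — c7: attacked by Qd7; d7: attacked by Nb8; e7: attacked by Qd7; c8: attacked by Qd7; e8: attacked by Qd7.
Legal moves for White: none.
In check with no legal moves → checkmate.

checkmate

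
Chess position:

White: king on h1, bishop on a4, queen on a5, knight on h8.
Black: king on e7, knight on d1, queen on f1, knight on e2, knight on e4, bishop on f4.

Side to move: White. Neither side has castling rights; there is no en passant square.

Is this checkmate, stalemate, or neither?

checkmate

White to move; white king on h1.
In check: yes, from the black queen on f1.
King squares — g1: attacked by Qf1; g2: attacked by Qf1; h2: attacked by Bf4.
Legal moves for White: none.
In check with no legal moves → checkmate.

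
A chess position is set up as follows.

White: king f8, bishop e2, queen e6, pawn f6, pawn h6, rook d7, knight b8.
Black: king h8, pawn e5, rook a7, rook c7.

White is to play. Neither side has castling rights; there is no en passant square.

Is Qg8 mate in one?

After Qg8: black king on h8; in check: yes, from the white queen on g8.
King squares — g7: attacked by Pf6; h7: attacked by Rd7; g8: attacked by Kf8.
Black has no legal moves → checkmate.

yes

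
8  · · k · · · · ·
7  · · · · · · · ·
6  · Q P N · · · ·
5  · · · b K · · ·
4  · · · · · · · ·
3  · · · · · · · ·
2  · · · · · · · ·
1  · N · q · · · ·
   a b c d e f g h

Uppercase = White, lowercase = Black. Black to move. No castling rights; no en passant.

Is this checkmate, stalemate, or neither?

Black to move; black king on c8.
In check: yes, from the white knight on d6.
King squares — b7: attacked by Qb6; c7: attacked by Qb6; d7: attacked by Pc6; b8: attacked by Qb6; d8: attacked by Qb6.
Legal moves for Black: none.
In check with no legal moves → checkmate.

checkmate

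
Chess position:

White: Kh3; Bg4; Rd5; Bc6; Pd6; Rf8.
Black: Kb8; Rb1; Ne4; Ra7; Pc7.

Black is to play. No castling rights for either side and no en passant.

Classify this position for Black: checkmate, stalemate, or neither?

Black to move; black king on b8.
In check: yes, from the white rook on f8.
King squares — a7: own rook; b7: attacked by Bc6; c7: own pawn; a8: attacked by Bc6; c8: attacked by Bg4.
Legal moves for Black: none.
In check with no legal moves → checkmate.

checkmate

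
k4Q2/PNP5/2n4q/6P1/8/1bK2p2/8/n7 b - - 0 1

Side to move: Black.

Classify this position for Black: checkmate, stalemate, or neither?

Black to move; black king on a8.
In check: yes, from the white queen on f8.
King squares — a7: available; b7: available; b8: attacked by Pa7.
Legal moves for Black: Kxb7, Kxa7, Qxf8, Nd8, Nb8.
Black is in check but has 5 legal moves → neither.

neither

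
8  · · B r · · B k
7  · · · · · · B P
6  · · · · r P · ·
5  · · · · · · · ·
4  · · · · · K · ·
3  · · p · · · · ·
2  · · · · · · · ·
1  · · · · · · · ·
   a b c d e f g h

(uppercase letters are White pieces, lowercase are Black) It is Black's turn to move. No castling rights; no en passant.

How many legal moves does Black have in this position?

Black to move; king on h8.
In check: yes, from the white bishop on g7.
Legal moves: none.
Count: 0.

0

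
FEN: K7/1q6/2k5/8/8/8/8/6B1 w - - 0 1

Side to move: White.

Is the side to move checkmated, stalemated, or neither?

White to move; white king on a8.
In check: yes, from the black queen on b7.
King squares — a7: attacked by Qb7; b7: attacked by Kc6; b8: attacked by Qb7.
Legal moves for White: none.
In check with no legal moves → checkmate.

checkmate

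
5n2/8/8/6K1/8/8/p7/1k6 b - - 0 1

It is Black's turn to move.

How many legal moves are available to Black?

12

Black to move; king on b1.
In check: no.
Legal moves: Nh7+, Nd7, Ng6, Ne6+, Kc2, Kb2, Kc1, Ka1, a1=Q, a1=R, a1=B, a1=N.
Count: 12.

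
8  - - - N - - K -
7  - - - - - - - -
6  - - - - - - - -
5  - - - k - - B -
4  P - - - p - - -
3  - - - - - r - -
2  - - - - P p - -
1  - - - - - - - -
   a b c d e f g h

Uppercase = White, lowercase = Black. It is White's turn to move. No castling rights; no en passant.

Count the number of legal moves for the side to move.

White to move; king on g8.
In check: no.
Legal moves: Kh8, Kh7, Kg7, Nf7, Nb7, Ne6, Nc6, Be7, Bh6, Bf6, Bh4, Bf4, Be3, Bd2, Bc1, exf3, a5, e3.
Count: 18.

18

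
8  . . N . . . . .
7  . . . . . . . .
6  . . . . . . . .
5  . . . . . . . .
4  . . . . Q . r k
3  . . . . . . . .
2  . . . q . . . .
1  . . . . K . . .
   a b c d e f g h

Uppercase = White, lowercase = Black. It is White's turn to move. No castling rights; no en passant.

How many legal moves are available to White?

2

White to move; king on e1.
In check: yes, from the black queen on d2.
Legal moves: Kxd2, Kf1.
Count: 2.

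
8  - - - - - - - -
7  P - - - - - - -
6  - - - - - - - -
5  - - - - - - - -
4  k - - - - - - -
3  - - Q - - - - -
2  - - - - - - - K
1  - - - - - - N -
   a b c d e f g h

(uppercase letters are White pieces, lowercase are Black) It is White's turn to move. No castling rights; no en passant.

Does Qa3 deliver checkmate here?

After Qa3: black king on a4; in check: yes, from the white queen on a3.
Black has 2 legal replies: Kb5, Kxa3.
In check but a legal move exists → not checkmate.

no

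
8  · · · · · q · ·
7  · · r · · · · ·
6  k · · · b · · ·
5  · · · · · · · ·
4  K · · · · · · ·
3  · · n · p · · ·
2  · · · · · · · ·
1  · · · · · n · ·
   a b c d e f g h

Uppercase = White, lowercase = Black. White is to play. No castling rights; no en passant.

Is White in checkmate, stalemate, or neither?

checkmate

White to move; white king on a4.
In check: yes, from the black knight on c3.
King squares — a3: attacked by Qf8; b3: attacked by Be6; b4: attacked by Qf8; a5: attacked by Ka6; b5: attacked by Nc3.
Legal moves for White: none.
In check with no legal moves → checkmate.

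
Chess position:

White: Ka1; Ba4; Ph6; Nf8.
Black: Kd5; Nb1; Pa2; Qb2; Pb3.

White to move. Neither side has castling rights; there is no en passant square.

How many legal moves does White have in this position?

White to move; king on a1.
In check: yes, from the black queen on b2.
Legal moves: Kxb2.
Count: 1.

1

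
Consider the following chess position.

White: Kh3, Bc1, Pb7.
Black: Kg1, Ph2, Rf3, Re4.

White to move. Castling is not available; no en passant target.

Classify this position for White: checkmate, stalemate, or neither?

checkmate

White to move; white king on h3.
In check: yes, from the black rook on f3.
King squares — g2: attacked by Kg1; h2: attacked by Kg1; g3: attacked by Rf3; g4: attacked by Re4; h4: attacked by Re4.
Legal moves for White: none.
In check with no legal moves → checkmate.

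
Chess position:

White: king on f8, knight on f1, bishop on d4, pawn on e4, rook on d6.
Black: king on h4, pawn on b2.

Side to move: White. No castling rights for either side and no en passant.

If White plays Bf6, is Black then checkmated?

no

After Bf6: black king on h4; in check: yes, from the white bishop on f6.
Black has 3 legal replies: Kh5, Kg4, Kh3.
In check but a legal move exists → not checkmate.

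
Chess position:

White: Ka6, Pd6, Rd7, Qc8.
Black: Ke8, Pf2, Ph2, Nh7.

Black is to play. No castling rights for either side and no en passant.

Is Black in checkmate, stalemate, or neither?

Black to move; black king on e8.
In check: yes, from the white queen on c8.
King squares — d7: attacked by Qc8; e7: attacked by Pd6; f7: attacked by Rd7; d8: attacked by Rd7; f8: attacked by Qc8.
Legal moves for Black: none.
In check with no legal moves → checkmate.

checkmate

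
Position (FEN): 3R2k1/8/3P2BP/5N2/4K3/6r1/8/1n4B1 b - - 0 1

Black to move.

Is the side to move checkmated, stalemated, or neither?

checkmate

Black to move; black king on g8.
In check: yes, from the white rook on d8.
King squares — f7: attacked by Bg6; g7: attacked by Nf5; h7: attacked by Bg6; f8: attacked by Rd8; h8: attacked by Rd8.
Legal moves for Black: none.
In check with no legal moves → checkmate.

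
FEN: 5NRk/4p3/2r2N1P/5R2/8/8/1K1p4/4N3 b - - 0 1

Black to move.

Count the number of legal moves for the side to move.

0

Black to move; king on h8.
In check: yes, from the white rook on g8.
Legal moves: none.
Count: 0.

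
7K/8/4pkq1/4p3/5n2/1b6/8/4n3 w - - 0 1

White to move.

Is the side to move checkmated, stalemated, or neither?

stalemate

White to move; white king on h8.
In check: no.
King squares — g7: attacked by Kf6; h7: attacked by Qg6; g8: attacked by Qg6.
Legal moves for White: none.
Not in check and no legal moves → stalemate.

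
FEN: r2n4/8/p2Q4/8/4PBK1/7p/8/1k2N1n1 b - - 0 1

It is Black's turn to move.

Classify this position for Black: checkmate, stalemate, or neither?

neither

Black to move; black king on b1.
In check: no.
Legal moves for Black: Nf7, Nb7, Ne6, Nc6, Rc8, Rb8, Ra7, Nf3, Ne2, Kb2, Ka2, Ka1, a5, h2.
Black has 14 legal moves and is not in check → neither.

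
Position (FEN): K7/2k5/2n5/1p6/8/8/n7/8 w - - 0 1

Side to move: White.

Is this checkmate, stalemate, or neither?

stalemate

White to move; white king on a8.
In check: no.
King squares — a7: attacked by Nc6; b7: attacked by Kc7; b8: attacked by Nc6.
Legal moves for White: none.
Not in check and no legal moves → stalemate.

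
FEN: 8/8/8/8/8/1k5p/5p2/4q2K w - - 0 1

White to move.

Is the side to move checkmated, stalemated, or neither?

neither

White to move; white king on h1.
In check: yes, from the black queen on e1.
King squares — g1: attacked by Qe1; g2: attacked by Ph3; h2: available.
Legal moves for White: Kh2.
White is in check but has 1 legal move → neither.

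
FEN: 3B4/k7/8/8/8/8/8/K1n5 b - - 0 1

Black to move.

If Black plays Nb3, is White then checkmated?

After Nb3: white king on a1; in check: yes, from the black knight on b3.
White has 3 legal replies: Kb2, Ka2, Kb1.
In check but a legal move exists → not checkmate.

no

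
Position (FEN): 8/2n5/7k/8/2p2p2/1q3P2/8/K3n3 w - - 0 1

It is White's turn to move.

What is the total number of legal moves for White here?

White to move; king on a1.
In check: no.
Legal moves: none.
Count: 0.

0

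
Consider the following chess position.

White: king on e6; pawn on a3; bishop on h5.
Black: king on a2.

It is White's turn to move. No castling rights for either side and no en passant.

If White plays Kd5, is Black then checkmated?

no

After Kd5: black king on a2; in check: no.
Black is not in check, so this cannot be checkmate.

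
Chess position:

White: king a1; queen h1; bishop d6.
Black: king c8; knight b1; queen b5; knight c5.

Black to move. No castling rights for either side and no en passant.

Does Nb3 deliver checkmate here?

no

After Nb3: white king on a1; in check: yes, from the black knight on b3.
White has 3 legal replies: Kb2, Ka2, Kxb1.
In check but a legal move exists → not checkmate.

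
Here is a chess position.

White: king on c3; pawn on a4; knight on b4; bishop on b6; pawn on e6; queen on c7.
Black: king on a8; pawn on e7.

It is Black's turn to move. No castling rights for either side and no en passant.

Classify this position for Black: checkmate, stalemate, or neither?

Black to move; black king on a8.
In check: no.
King squares — a7: attacked by Bb6; b7: attacked by Qc7; b8: attacked by Qc7.
Legal moves for Black: none.
Not in check and no legal moves → stalemate.

stalemate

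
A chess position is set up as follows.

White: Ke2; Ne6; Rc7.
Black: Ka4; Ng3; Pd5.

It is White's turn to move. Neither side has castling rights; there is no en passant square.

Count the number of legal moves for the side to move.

White to move; king on e2.
In check: yes, from the black knight on g3.
Legal moves: Kf3, Ke3, Kd3, Kf2, Kd2, Ke1, Kd1.
Count: 7.

7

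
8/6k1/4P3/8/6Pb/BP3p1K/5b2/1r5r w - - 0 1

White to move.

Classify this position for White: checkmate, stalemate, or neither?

checkmate

White to move; white king on h3.
In check: yes, from the black rook on h1.
King squares — g2: attacked by Pf3; h2: attacked by Rh1; g3: attacked by Bf2; g4: own pawn; h4: attacked by Rh1.
Legal moves for White: none.
In check with no legal moves → checkmate.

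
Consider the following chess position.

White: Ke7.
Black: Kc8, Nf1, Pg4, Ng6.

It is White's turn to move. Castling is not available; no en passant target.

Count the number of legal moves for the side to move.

5

White to move; king on e7.
In check: yes, from the black knight on g6.
Legal moves: Ke8, Kf7, Kf6, Ke6, Kd6.
Count: 5.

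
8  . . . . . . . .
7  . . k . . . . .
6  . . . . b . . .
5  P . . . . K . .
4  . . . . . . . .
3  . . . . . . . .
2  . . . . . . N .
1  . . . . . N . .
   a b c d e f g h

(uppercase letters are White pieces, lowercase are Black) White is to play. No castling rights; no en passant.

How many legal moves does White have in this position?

White to move; king on f5.
In check: yes, from the black bishop on e6.
Legal moves: Kg6, Kf6, Kxe6, Kg5, Ke5, Kf4, Ke4.
Count: 7.

7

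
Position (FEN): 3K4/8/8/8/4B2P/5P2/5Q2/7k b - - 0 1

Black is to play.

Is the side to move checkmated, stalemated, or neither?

stalemate

Black to move; black king on h1.
In check: no.
King squares — g1: attacked by Qf2; g2: attacked by Qf2; h2: attacked by Qf2.
Legal moves for Black: none.
Not in check and no legal moves → stalemate.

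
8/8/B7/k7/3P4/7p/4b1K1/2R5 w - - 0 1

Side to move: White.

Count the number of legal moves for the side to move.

White to move; king on g2.
In check: yes, from the black pawn on h3.
Legal moves: Kxh3, Kg3, Kh2, Kf2, Kh1, Kg1.
Count: 6.

6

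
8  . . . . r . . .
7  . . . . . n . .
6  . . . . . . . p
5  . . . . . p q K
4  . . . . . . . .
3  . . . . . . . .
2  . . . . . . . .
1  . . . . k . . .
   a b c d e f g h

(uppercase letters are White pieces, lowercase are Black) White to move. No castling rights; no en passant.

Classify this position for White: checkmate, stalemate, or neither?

checkmate

White to move; white king on h5.
In check: yes, from the black queen on g5.
King squares — g4: attacked by Pf5; h4: attacked by Qg5; g5: attacked by Ph6; g6: attacked by Qg5; h6: attacked by Qg5.
Legal moves for White: none.
In check with no legal moves → checkmate.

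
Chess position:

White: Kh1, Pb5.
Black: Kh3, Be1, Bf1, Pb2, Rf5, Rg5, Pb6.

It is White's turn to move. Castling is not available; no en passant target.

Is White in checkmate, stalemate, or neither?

stalemate

White to move; white king on h1.
In check: no.
King squares — g1: attacked by Rg5; g2: attacked by Bf1; h2: attacked by Kh3.
Legal moves for White: none.
Not in check and no legal moves → stalemate.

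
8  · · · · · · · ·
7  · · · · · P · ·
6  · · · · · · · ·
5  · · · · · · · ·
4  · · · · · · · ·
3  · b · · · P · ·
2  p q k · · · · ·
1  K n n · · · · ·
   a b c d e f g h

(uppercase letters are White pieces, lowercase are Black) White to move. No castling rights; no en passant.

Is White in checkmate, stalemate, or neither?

White to move; white king on a1.
In check: yes, from the black queen on b2.
King squares — b1: attacked by Pa2; a2: attacked by Nc1; b2: attacked by Kc2.
Legal moves for White: none.
In check with no legal moves → checkmate.

checkmate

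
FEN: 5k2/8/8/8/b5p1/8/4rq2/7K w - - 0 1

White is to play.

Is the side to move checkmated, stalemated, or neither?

stalemate

White to move; white king on h1.
In check: no.
King squares — g1: attacked by Qf2; g2: attacked by Qf2; h2: attacked by Qf2.
Legal moves for White: none.
Not in check and no legal moves → stalemate.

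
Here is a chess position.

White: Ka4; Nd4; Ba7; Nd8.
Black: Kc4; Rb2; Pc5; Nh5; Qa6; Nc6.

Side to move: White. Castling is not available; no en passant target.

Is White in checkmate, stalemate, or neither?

White to move; white king on a4.
In check: yes, from the black queen on a6.
King squares — a3: attacked by Qa6; b3: attacked by Rb2; b4: attacked by Rb2; a5: attacked by Qa6; b5: attacked by Rb2.
Legal moves for White: none.
In check with no legal moves → checkmate.

checkmate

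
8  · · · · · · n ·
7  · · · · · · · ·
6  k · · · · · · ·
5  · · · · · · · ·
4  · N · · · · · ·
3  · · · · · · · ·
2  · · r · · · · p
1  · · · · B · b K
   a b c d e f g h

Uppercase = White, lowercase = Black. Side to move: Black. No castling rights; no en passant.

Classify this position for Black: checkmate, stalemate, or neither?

Black to move; black king on a6.
In check: yes, from the white knight on b4.
King squares — a5: available; b5: available; b6: available; a7: available; b7: available.
Legal moves for Black: Kb7, Ka7, Kb6, Kb5, Ka5.
Black is in check but has 5 legal moves → neither.

neither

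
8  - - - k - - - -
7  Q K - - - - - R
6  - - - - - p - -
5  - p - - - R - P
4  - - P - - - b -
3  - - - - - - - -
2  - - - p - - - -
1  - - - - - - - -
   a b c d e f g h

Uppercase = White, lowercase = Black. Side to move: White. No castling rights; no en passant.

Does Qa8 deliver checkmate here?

yes

After Qa8: black king on d8; in check: yes, from the white queen on a8.
King squares — c7: attacked by Kb7; d7: attacked by Rh7; e7: attacked by Rh7; c8: attacked by Kb7; e8: attacked by Qa8.
Black has no legal moves → checkmate.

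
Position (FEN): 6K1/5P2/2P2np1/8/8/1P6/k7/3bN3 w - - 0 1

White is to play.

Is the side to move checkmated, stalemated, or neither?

White to move; white king on g8.
In check: yes, from the black knight on f6.
Legal moves for White: Kh8, Kf8, Kg7.
White is in check but has 3 legal moves → neither.

neither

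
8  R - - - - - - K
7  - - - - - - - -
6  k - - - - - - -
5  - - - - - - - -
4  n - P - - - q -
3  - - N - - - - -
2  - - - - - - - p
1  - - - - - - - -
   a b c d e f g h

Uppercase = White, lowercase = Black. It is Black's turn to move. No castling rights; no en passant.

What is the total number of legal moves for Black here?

Black to move; king on a6.
In check: yes, from the white rook on a8.
Legal moves: Kb7, Kb6.
Count: 2.

2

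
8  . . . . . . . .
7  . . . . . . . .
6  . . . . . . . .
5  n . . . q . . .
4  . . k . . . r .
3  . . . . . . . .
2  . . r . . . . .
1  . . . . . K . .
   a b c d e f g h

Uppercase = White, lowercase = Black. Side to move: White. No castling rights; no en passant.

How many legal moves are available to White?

0

White to move; king on f1.
In check: no.
Legal moves: none.
Count: 0.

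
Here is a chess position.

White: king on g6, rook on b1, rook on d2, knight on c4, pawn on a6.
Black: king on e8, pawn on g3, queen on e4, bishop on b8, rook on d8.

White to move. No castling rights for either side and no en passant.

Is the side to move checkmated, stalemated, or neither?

neither

White to move; white king on g6.
In check: yes, from the black queen on e4.
Legal moves for White: Kg7, Kh6, Kf6, Kh5, Kg5.
White is in check but has 5 legal moves → neither.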